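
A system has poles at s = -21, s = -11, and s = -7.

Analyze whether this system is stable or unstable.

All poles are in the left half-plane. System is stable.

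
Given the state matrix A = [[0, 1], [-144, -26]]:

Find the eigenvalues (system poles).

det(A - λI) = λ² - (-26)λ + 144 = (λ - (-18))(λ - (-8)). Eigenvalues: -18, -8.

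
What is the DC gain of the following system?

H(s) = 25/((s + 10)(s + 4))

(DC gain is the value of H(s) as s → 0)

DC gain = H(0) = 25/(10 × 4) = 25/40 = 0.625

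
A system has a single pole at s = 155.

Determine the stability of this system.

Pole at s = 155 is in the right half-plane. Unstable.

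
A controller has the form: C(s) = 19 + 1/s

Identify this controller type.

This is a Proportional-Integral (PI) controller.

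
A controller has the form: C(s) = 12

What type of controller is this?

This is a Proportional (P) controller.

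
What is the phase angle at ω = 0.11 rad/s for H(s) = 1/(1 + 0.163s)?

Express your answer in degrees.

Phase = -arctan(ωτ) = -arctan(0.11 × 0.163) = -1.0°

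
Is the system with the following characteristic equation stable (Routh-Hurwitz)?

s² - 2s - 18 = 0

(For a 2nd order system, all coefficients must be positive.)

Coefficients: 1, -2, -18. b=-2, c=-18 not positive, so system is unstable.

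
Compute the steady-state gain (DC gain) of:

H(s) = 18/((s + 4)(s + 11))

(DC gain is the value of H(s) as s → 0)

DC gain = H(0) = 18/(4 × 11) = 18/44 = 0.4091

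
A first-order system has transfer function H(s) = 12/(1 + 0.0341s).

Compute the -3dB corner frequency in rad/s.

Corner frequency = 1/τ = 1/0.0341 = 29.326 rad/s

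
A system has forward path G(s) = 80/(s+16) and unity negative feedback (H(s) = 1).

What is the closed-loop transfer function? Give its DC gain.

T(s) = G/(1+GH) = [80/(s+16)] / [1 + 80/(s+16)] = 80/(s+16+80) = 80/(s+96). DC gain = 80/96 = 0.8333.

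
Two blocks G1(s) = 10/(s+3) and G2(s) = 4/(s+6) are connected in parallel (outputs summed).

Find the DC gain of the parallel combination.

Parallel: G_eq = G1 + G2. DC gain = G1(0) + G2(0) = 10/3 + 4/6 = 3.3333 + 0.6667 = 4.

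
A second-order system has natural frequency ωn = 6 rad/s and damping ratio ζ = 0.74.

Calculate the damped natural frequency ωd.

ωd = ωn√(1 - ζ²) = 6√(1 - 0.74²) = 4.04 rad/s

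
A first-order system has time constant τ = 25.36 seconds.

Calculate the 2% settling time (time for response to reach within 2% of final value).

For first-order system, 2% settling time ≈ 4τ = 4 × 25.36 = 101.44 s.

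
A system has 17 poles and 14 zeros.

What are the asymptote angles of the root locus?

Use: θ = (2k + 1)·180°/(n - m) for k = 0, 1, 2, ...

n - m = 17 - 14 = 3. Angles: θk = (2k + 1)·180°/3 = 60°, 180°, 300°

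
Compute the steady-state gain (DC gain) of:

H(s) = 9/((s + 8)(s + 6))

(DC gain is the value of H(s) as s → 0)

DC gain = H(0) = 9/(8 × 6) = 9/48 = 0.1875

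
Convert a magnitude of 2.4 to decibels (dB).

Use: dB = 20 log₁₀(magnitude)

dB = 20 log₁₀(2.4) = 7.6 dB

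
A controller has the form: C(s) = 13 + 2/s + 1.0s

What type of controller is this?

This is a Proportional-Integral-Derivative (PID) controller.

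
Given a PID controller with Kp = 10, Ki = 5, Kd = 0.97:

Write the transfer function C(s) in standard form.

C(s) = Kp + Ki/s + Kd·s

Substituting values: C(s) = 10 + 5/s + 0.97s = (0.97s² + 10s + 5)/s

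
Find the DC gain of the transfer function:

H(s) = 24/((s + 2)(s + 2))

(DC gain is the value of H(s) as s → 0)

DC gain = H(0) = 24/(2 × 2) = 24/4 = 6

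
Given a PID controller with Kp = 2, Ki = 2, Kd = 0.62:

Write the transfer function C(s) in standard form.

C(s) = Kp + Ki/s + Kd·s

Substituting values: C(s) = 2 + 2/s + 0.62s = (0.62s² + 2s + 2)/s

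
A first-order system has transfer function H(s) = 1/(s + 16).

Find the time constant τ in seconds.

For H(s) = 1/(s + 1/τ), the pole is at -1/τ = -16, so τ = 1/16 = 0.0625 s.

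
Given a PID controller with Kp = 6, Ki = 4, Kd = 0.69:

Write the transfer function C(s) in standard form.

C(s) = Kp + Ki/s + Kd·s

Substituting values: C(s) = 6 + 4/s + 0.69s = (0.69s² + 6s + 4)/s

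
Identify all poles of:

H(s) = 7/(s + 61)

Pole is where denominator = 0: s + 61 = 0, so s = -61.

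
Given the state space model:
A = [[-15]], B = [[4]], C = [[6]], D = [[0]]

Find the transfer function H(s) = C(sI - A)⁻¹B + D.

(sI - A)⁻¹ = 1/(s + 15). H(s) = 6 × 4/(s + 15) + 0 = 24/(s + 15).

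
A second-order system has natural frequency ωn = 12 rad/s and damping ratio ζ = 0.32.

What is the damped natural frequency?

ωd = ωn√(1 - ζ²) = 12√(1 - 0.32²) = 11.37 rad/s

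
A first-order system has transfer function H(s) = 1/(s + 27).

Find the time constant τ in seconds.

For H(s) = 1/(s + 1/τ), the pole is at -1/τ = -27, so τ = 1/27 = 0.0370 s.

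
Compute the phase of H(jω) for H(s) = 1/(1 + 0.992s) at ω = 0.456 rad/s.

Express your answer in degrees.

Phase = -arctan(ωτ) = -arctan(0.456 × 0.992) = -24.3°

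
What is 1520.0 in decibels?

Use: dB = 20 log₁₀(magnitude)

dB = 20 log₁₀(1520.0) = 63.6 dB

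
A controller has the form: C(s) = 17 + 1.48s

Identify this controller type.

This is a Proportional-Derivative (PD) controller.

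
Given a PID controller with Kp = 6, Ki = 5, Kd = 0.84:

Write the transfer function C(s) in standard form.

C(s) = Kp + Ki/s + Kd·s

Substituting values: C(s) = 6 + 5/s + 0.84s = (0.84s² + 6s + 5)/s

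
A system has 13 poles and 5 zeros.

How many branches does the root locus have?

Root locus has n branches where n = number of poles = 13.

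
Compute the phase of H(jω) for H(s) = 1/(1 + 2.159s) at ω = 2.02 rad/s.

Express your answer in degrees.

Phase = -arctan(ωτ) = -arctan(2.02 × 2.159) = -77.1°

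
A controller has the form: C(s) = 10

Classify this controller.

This is a Proportional (P) controller.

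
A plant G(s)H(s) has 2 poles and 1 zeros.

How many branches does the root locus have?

Root locus has n branches where n = number of poles = 2.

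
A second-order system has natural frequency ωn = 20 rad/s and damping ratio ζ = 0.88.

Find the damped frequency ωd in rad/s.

ωd = ωn√(1 - ζ²) = 20√(1 - 0.88²) = 9.5 rad/s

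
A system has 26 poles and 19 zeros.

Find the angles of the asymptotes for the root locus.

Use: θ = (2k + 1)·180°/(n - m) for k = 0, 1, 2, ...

n - m = 26 - 19 = 7. Angles: θk = (2k + 1)·180°/7 = 25.71°, 77.14°, 128.57°, 180°, 231.43°, 282.86°, 334.29°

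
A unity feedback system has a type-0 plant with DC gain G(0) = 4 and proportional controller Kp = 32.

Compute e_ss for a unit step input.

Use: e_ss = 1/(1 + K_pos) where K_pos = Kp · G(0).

K_pos = Kp · G(0) = 32 × 4 = 128. e_ss = 1/(1 + 128) = 0.0078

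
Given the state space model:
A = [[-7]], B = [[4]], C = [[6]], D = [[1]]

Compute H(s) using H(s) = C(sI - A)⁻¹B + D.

(sI - A)⁻¹ = 1/(s + 7). H(s) = 6×4/(s + 7) + 1 = (s + 31)/(s + 7).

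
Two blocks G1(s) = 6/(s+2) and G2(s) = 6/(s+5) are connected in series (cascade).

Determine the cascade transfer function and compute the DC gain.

Series: multiply transfer functions. G_eq = 6/(s+2) × 6/(s+5) = 36/((s+2)(s+5)). DC gain = 36/(2×5) = 3.6.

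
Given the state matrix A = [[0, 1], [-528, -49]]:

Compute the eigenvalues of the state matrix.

det(A - λI) = λ² - (-49)λ + 528 = (λ - (-33))(λ - (-16)). Eigenvalues: -33, -16.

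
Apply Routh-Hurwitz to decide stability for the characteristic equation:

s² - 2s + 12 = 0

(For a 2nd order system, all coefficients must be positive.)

Coefficients: 1, -2, 12. b=-2 not positive, so system is unstable.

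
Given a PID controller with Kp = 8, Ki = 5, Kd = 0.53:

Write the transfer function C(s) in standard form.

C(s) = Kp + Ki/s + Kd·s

Substituting values: C(s) = 8 + 5/s + 0.53s = (0.53s² + 8s + 5)/s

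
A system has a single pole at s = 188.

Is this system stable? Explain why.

Pole at s = 188 is in the right half-plane. Unstable.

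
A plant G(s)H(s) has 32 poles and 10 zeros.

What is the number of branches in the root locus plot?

Root locus has n branches where n = number of poles = 32.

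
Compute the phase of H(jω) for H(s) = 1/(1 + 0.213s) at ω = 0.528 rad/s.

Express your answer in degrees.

Phase = -arctan(ωτ) = -arctan(0.528 × 0.213) = -6.4°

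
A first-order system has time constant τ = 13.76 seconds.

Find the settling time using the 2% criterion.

For first-order system, 2% settling time ≈ 4τ = 4 × 13.76 = 55.04 s.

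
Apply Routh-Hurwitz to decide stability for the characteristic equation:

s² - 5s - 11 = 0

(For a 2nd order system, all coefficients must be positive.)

Coefficients: 1, -5, -11. b=-5, c=-11 not positive, so system is unstable.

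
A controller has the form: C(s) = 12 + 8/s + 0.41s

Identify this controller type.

This is a Proportional-Integral-Derivative (PID) controller.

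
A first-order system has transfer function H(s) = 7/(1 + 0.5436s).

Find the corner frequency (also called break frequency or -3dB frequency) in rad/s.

Corner frequency = 1/τ = 1/0.5436 = 1.84 rad/s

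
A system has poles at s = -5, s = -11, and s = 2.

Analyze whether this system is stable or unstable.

Pole(s) at s = 2 are not in the left half-plane. System is unstable.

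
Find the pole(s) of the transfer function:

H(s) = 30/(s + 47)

Pole is where denominator = 0: s + 47 = 0, so s = -47.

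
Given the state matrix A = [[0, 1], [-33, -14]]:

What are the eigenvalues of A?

det(A - λI) = λ² - (-14)λ + 33 = (λ - (-3))(λ - (-11)). Eigenvalues: -3, -11.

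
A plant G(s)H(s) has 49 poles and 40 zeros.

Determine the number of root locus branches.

Root locus has n branches where n = number of poles = 49.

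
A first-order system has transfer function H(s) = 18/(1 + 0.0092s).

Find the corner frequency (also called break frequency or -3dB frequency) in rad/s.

Corner frequency = 1/τ = 1/0.0092 = 108.696 rad/s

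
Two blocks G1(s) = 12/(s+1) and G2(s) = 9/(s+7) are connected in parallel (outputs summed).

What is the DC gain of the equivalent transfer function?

Parallel: G_eq = G1 + G2. DC gain = G1(0) + G2(0) = 12/1 + 9/7 = 12 + 1.2857 = 13.2857.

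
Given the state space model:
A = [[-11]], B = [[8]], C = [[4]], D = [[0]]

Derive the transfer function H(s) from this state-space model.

(sI - A)⁻¹ = 1/(s + 11). H(s) = 4 × 8/(s + 11) + 0 = 32/(s + 11).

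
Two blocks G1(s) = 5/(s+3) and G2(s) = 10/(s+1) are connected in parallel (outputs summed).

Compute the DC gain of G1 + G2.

Parallel: G_eq = G1 + G2. DC gain = G1(0) + G2(0) = 5/3 + 10/1 = 1.6667 + 10 = 11.6667.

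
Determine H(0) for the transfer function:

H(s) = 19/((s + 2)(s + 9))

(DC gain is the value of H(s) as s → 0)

DC gain = H(0) = 19/(2 × 9) = 19/18 = 1.0556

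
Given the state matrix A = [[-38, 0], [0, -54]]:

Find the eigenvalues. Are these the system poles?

For diagonal matrix, eigenvalues are diagonal entries: λ₁ = -38, λ₂ = -54. Eigenvalues of A = system poles.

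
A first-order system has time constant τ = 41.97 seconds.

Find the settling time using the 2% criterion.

For first-order system, 2% settling time ≈ 4τ = 4 × 41.97 = 167.88 s.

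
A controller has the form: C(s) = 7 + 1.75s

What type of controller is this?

This is a Proportional-Derivative (PD) controller.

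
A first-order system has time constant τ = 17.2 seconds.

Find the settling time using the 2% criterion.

For first-order system, 2% settling time ≈ 4τ = 4 × 17.2 = 68.8 s.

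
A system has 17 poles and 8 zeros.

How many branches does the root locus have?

Root locus has n branches where n = number of poles = 17.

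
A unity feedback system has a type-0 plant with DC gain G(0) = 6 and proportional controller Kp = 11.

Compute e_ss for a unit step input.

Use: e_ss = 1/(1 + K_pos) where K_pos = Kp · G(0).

K_pos = Kp · G(0) = 11 × 6 = 66. e_ss = 1/(1 + 66) = 0.0149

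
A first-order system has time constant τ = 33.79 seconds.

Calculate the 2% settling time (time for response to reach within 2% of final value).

For first-order system, 2% settling time ≈ 4τ = 4 × 33.79 = 135.16 s.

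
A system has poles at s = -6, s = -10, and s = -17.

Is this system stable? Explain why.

All poles are in the left half-plane. System is stable.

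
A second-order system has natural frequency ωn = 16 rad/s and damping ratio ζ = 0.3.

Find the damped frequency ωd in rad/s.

ωd = ωn√(1 - ζ²) = 16√(1 - 0.3²) = 15.26 rad/s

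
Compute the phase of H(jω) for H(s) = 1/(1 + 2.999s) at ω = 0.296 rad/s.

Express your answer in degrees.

Phase = -arctan(ωτ) = -arctan(0.296 × 2.999) = -41.6°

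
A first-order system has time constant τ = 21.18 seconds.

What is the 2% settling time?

For first-order system, 2% settling time ≈ 4τ = 4 × 21.18 = 84.72 s.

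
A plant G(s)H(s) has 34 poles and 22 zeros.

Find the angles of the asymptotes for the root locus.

n - m = 34 - 22 = 12. Angles: θk = (2k + 1)·180°/12 = 15°, 45°, 75°, 105°, 135°, 165°, 195°, 225°, 255°, 285°, 315°, 345°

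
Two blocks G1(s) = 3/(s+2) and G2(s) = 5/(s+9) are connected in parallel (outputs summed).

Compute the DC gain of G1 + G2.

Parallel: G_eq = G1 + G2. DC gain = G1(0) + G2(0) = 3/2 + 5/9 = 1.5 + 0.5556 = 2.0556.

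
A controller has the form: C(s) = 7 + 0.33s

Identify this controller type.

This is a Proportional-Derivative (PD) controller.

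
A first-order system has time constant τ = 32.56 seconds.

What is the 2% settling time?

For first-order system, 2% settling time ≈ 4τ = 4 × 32.56 = 130.24 s.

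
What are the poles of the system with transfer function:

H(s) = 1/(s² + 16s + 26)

Discriminant = 16² - 4×1×26 = 256 - 104 = 152 > 0, so two distinct real poles. Using quadratic formula: s = (-16 ± √152)/(2×1) = (-16 ± √152)/2, with √152 ≈ 12.3288. s₁ ≈ -1.8356, s₂ ≈ -14.1644. Poles: s₁ = -1.8356, s₂ = -14.1644.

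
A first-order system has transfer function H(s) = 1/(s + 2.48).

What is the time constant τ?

For H(s) = 1/(s + 1/τ), the pole is at -1/τ = -2.48, so τ = 1/2.48 = 0.4032 s.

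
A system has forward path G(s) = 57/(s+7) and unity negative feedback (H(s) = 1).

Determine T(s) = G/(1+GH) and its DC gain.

T(s) = G/(1+GH) = [57/(s+7)] / [1 + 57/(s+7)] = 57/(s+7+57) = 57/(s+64). DC gain = 57/64 = 0.890625.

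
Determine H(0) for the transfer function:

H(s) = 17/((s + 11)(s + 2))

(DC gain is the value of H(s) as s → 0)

DC gain = H(0) = 17/(11 × 2) = 17/22 = 0.7727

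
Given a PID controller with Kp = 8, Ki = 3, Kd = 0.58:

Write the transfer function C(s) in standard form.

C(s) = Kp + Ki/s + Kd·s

Substituting values: C(s) = 8 + 3/s + 0.58s = (0.58s² + 8s + 3)/s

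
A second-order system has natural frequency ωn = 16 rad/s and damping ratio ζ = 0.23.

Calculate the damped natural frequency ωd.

ωd = ωn√(1 - ζ²) = 16√(1 - 0.23²) = 15.57 rad/s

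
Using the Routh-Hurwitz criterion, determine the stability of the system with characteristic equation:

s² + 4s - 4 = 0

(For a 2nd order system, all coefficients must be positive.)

Coefficients: 1, 4, -4. c=-4 not positive, so system is unstable.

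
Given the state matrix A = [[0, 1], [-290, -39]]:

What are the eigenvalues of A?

det(A - λI) = λ² - (-39)λ + 290 = (λ - (-29))(λ - (-10)). Eigenvalues: -29, -10.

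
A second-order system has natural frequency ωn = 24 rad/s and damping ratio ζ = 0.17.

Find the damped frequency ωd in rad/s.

ωd = ωn√(1 - ζ²) = 24√(1 - 0.17²) = 23.65 rad/s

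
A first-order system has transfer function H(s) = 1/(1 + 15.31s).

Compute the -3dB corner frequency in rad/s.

Corner frequency = 1/τ = 1/15.31 = 0.065 rad/s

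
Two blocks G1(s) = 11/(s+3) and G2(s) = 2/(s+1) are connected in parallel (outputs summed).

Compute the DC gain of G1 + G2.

Parallel: G_eq = G1 + G2. DC gain = G1(0) + G2(0) = 11/3 + 2/1 = 3.6667 + 2 = 5.6667.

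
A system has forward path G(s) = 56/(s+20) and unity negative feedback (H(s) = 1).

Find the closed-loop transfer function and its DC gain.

T(s) = G/(1+GH) = [56/(s+20)] / [1 + 56/(s+20)] = 56/(s+20+56) = 56/(s+76). DC gain = 56/76 = 0.7368.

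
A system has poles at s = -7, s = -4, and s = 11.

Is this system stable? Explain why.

Pole(s) at s = 11 are not in the left half-plane. System is unstable.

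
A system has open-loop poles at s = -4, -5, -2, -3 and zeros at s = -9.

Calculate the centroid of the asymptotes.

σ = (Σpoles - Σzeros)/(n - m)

σ = (Σpoles - Σzeros)/(n - m) = (-14 - (-9))/(4 - 1) = -5/3 = -1.67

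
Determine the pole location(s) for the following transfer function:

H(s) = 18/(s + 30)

Pole is where denominator = 0: s + 30 = 0, so s = -30.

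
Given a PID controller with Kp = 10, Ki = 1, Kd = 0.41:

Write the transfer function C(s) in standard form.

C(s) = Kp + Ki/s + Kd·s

Substituting values: C(s) = 10 + 1/s + 0.41s = (0.41s² + 10s + 1)/s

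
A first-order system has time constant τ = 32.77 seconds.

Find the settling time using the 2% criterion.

For first-order system, 2% settling time ≈ 4τ = 4 × 32.77 = 131.08 s.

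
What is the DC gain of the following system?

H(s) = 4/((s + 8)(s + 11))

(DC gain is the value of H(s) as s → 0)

DC gain = H(0) = 4/(8 × 11) = 4/88 = 0.0455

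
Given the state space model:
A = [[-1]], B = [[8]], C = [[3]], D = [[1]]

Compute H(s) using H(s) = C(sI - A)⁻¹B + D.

(sI - A)⁻¹ = 1/(s + 1). H(s) = 3×8/(s + 1) + 1 = (s + 25)/(s + 1).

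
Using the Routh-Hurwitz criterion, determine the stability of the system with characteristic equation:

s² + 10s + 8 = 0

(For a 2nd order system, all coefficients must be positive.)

Coefficients: 1, 10, 8. All positive, so system is stable.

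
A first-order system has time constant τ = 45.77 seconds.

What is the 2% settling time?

For first-order system, 2% settling time ≈ 4τ = 4 × 45.77 = 183.08 s.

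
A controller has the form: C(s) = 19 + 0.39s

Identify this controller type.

This is a Proportional-Derivative (PD) controller.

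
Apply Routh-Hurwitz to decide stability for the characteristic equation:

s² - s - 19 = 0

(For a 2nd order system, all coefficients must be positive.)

Coefficients: 1, -1, -19. b=-1, c=-19 not positive, so system is unstable.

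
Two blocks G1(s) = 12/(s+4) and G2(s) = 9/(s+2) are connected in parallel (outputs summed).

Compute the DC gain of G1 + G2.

Parallel: G_eq = G1 + G2. DC gain = G1(0) + G2(0) = 12/4 + 9/2 = 3 + 4.5 = 7.5.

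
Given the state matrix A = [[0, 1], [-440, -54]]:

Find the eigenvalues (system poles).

det(A - λI) = λ² - (-54)λ + 440 = (λ - (-10))(λ - (-44)). Eigenvalues: -10, -44.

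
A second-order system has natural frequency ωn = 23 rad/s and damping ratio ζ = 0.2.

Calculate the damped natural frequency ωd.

ωd = ωn√(1 - ζ²) = 23√(1 - 0.2²) = 22.54 rad/s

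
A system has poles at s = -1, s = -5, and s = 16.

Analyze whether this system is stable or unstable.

Pole(s) at s = 16 are not in the left half-plane. System is unstable.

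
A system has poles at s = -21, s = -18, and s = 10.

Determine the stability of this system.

Pole(s) at s = 10 are not in the left half-plane. System is unstable.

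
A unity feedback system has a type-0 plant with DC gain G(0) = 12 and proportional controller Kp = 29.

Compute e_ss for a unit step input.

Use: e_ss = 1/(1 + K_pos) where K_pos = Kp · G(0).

K_pos = Kp · G(0) = 29 × 12 = 348. e_ss = 1/(1 + 348) = 0.0029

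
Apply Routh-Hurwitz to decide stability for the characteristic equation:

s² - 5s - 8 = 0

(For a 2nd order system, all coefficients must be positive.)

Coefficients: 1, -5, -8. b=-5, c=-8 not positive, so system is unstable.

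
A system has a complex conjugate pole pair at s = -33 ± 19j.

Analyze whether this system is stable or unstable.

Real part of poles is -33 (< 0, left half-plane). Stable.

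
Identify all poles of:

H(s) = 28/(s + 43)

Pole is where denominator = 0: s + 43 = 0, so s = -43.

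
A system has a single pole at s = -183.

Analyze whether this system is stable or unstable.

Pole at s = -183 is in the left half-plane. Stable.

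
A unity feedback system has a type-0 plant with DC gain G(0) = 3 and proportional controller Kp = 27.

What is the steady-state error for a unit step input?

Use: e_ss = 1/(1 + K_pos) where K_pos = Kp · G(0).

K_pos = Kp · G(0) = 27 × 3 = 81. e_ss = 1/(1 + 81) = 0.0122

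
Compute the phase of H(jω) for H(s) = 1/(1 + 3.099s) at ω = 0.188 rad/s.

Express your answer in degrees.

Phase = -arctan(ωτ) = -arctan(0.188 × 3.099) = -30.2°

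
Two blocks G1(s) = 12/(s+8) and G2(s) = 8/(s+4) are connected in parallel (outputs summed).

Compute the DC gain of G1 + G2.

Parallel: G_eq = G1 + G2. DC gain = G1(0) + G2(0) = 12/8 + 8/4 = 1.5 + 2 = 3.5.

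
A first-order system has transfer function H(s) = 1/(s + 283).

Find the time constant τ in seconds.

For H(s) = 1/(s + 1/τ), the pole is at -1/τ = -283, so τ = 1/283 = 0.0035 s.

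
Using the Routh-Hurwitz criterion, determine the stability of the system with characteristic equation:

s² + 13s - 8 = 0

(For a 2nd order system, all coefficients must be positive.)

Coefficients: 1, 13, -8. c=-8 not positive, so system is unstable.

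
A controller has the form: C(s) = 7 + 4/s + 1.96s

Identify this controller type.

This is a Proportional-Integral-Derivative (PID) controller.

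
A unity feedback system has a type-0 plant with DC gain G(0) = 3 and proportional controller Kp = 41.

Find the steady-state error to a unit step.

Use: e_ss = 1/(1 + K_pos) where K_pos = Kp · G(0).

K_pos = Kp · G(0) = 41 × 3 = 123. e_ss = 1/(1 + 123) = 0.0081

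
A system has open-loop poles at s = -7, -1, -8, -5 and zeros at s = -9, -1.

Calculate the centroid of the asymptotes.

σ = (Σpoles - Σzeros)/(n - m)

σ = (Σpoles - Σzeros)/(n - m) = (-21 - (-10))/(4 - 2) = -11/2 = -5.5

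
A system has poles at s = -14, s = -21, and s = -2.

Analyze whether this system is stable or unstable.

All poles are in the left half-plane. System is stable.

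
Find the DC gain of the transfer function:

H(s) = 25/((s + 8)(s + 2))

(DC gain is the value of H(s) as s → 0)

DC gain = H(0) = 25/(8 × 2) = 25/16 = 1.5625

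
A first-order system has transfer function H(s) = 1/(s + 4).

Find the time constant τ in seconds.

For H(s) = 1/(s + 1/τ), the pole is at -1/τ = -4, so τ = 1/4 = 0.25 s.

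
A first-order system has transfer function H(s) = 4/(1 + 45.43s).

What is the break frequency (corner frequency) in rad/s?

Corner frequency = 1/τ = 1/45.43 = 0.022 rad/s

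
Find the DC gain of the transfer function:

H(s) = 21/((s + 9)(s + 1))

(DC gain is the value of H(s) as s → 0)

DC gain = H(0) = 21/(9 × 1) = 21/9 = 2.3333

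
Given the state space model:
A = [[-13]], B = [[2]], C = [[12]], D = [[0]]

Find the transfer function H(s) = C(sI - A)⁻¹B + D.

(sI - A)⁻¹ = 1/(s + 13). H(s) = 12 × 2/(s + 13) + 0 = 24/(s + 13).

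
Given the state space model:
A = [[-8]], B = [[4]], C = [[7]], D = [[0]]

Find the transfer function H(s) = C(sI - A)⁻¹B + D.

(sI - A)⁻¹ = 1/(s + 8). H(s) = 7 × 4/(s + 8) + 0 = 28/(s + 8).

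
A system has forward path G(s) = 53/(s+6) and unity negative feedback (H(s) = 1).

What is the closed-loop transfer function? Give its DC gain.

T(s) = G/(1+GH) = [53/(s+6)] / [1 + 53/(s+6)] = 53/(s+6+53) = 53/(s+59). DC gain = 53/59 = 0.8983.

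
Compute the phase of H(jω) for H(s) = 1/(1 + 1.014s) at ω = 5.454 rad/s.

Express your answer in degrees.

Phase = -arctan(ωτ) = -arctan(5.454 × 1.014) = -79.8°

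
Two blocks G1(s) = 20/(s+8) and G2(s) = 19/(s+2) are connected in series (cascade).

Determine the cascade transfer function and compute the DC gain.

Series: multiply transfer functions. G_eq = 20/(s+8) × 19/(s+2) = 380/((s+8)(s+2)). DC gain = 380/(8×2) = 23.75.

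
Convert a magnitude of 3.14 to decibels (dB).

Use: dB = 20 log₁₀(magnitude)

dB = 20 log₁₀(3.14) = 9.9 dB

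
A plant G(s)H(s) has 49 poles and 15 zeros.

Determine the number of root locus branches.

Root locus has n branches where n = number of poles = 49.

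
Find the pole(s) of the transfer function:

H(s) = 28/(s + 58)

Pole is where denominator = 0: s + 58 = 0, so s = -58.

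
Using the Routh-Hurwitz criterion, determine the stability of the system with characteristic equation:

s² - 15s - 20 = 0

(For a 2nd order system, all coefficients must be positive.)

Coefficients: 1, -15, -20. b=-15, c=-20 not positive, so system is unstable.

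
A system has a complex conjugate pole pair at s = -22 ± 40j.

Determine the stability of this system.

Real part of poles is -22 (< 0, left half-plane). Stable.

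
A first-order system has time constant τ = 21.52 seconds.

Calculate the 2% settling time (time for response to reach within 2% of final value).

For first-order system, 2% settling time ≈ 4τ = 4 × 21.52 = 86.08 s.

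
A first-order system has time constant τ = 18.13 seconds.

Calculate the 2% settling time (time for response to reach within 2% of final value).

For first-order system, 2% settling time ≈ 4τ = 4 × 18.13 = 72.52 s.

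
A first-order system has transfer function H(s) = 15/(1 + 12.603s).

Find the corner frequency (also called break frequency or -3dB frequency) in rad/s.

Corner frequency = 1/τ = 1/12.603 = 0.079 rad/s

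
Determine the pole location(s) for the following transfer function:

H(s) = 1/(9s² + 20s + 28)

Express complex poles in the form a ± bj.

Discriminant = 20² - 4×9×28 = 400 - 1008 = -608 < 0, so the poles are a complex conjugate pair s = (-20 ± j√608)/(2×9). Real part = -20/(2×9) = -20/18 ≈ -1.1111; imaginary part = ±√608/(2×9) ≈ 1.3699. Poles: s = -1.1111 ± 1.3699j.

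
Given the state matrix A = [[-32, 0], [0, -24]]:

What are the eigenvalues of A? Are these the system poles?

For diagonal matrix, eigenvalues are diagonal entries: λ₁ = -32, λ₂ = -24. Eigenvalues of A = system poles.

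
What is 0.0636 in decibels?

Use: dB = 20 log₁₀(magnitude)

dB = 20 log₁₀(0.0636) = -23.9 dB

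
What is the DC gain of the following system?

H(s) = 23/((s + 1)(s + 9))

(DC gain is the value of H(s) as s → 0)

DC gain = H(0) = 23/(1 × 9) = 23/9 = 2.5556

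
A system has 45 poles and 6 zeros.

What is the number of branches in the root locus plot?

Root locus has n branches where n = number of poles = 45.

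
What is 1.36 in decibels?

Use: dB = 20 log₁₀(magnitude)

dB = 20 log₁₀(1.36) = 2.7 dB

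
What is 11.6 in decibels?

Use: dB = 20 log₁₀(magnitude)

dB = 20 log₁₀(11.6) = 21.3 dB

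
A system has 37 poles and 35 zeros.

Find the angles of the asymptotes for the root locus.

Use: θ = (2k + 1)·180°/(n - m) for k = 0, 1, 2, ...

n - m = 37 - 35 = 2. Angles: θk = (2k + 1)·180°/2 = 90°, 270°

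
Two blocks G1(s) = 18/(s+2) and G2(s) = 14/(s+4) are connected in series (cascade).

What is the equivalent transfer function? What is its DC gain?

Series: multiply transfer functions. G_eq = 18/(s+2) × 14/(s+4) = 252/((s+2)(s+4)). DC gain = 252/(2×4) = 31.5.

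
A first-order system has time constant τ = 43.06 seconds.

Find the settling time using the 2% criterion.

For first-order system, 2% settling time ≈ 4τ = 4 × 43.06 = 172.24 s.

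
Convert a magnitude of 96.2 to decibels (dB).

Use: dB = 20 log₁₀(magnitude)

dB = 20 log₁₀(96.2) = 39.7 dB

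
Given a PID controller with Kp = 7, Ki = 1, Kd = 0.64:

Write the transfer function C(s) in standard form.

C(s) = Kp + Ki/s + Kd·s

Substituting values: C(s) = 7 + 1/s + 0.64s = (0.64s² + 7s + 1)/s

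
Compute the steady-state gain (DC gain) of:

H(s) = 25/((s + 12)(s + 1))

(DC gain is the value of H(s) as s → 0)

DC gain = H(0) = 25/(12 × 1) = 25/12 = 2.0833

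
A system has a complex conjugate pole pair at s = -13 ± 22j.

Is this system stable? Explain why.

Real part of poles is -13 (< 0, left half-plane). Stable.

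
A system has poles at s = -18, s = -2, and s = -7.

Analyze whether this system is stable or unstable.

All poles are in the left half-plane. System is stable.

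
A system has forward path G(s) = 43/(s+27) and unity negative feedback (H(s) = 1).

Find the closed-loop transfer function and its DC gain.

T(s) = G/(1+GH) = [43/(s+27)] / [1 + 43/(s+27)] = 43/(s+27+43) = 43/(s+70). DC gain = 43/70 = 0.6143.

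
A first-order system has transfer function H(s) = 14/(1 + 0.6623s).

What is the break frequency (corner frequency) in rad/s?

Corner frequency = 1/τ = 1/0.6623 = 1.51 rad/s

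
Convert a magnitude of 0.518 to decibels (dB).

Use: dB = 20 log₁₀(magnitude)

dB = 20 log₁₀(0.518) = -5.7 dB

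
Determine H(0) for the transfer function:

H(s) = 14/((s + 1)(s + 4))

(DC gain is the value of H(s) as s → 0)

DC gain = H(0) = 14/(1 × 4) = 14/4 = 3.5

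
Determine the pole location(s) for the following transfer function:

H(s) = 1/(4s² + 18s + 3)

Discriminant = 18² - 4×4×3 = 324 - 48 = 276 > 0, so two distinct real poles. Using quadratic formula: s = (-18 ± √276)/(2×4) = (-18 ± √276)/8, with √276 ≈ 16.6132. s₁ ≈ -0.1733, s₂ ≈ -4.3267. Poles: s₁ = -0.1733, s₂ = -4.3267.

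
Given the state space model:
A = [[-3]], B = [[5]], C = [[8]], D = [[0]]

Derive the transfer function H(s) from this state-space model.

(sI - A)⁻¹ = 1/(s + 3). H(s) = 8 × 5/(s + 3) + 0 = 40/(s + 3).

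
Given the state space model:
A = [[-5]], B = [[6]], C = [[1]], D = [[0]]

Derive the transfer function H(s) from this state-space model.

(sI - A)⁻¹ = 1/(s + 5). H(s) = 1 × 6/(s + 5) + 0 = 6/(s + 5).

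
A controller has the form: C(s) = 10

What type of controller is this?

This is a Proportional (P) controller.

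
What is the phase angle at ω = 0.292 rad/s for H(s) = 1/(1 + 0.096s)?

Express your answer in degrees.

Phase = -arctan(ωτ) = -arctan(0.292 × 0.096) = -1.6°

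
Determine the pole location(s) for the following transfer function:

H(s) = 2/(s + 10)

Pole is where denominator = 0: s + 10 = 0, so s = -10.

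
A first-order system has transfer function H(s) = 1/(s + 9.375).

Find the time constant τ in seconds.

For H(s) = 1/(s + 1/τ), the pole is at -1/τ = -9.375, so τ = 1/9.375 = 0.1067 s.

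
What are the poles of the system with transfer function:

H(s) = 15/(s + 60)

Pole is where denominator = 0: s + 60 = 0, so s = -60.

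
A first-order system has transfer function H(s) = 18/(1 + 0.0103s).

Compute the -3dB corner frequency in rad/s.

Corner frequency = 1/τ = 1/0.0103 = 97.087 rad/s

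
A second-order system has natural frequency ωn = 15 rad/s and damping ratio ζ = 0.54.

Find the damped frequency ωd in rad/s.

ωd = ωn√(1 - ζ²) = 15√(1 - 0.54²) = 12.62 rad/s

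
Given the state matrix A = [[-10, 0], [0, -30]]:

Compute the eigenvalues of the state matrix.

For diagonal matrix, eigenvalues are diagonal entries: λ₁ = -10, λ₂ = -30.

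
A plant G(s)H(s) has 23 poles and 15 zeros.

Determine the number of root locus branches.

Root locus has n branches where n = number of poles = 23.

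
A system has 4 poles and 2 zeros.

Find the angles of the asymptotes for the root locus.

n - m = 4 - 2 = 2. Angles: θk = (2k + 1)·180°/2 = 90°, 270°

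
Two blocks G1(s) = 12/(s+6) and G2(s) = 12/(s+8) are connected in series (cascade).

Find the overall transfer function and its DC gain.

Series: multiply transfer functions. G_eq = 12/(s+6) × 12/(s+8) = 144/((s+6)(s+8)). DC gain = 144/(6×8) = 3.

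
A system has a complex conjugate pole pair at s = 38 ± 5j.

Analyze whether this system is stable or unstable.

Real part of poles is 38 (> 0, right half-plane). Unstable.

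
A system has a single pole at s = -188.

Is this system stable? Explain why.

Pole at s = -188 is in the left half-plane. Stable.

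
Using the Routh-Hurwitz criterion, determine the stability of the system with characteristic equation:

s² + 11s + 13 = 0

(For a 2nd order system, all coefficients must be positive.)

Coefficients: 1, 11, 13. All positive, so system is stable.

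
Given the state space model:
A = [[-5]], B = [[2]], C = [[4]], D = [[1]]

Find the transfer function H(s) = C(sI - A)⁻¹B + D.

(sI - A)⁻¹ = 1/(s + 5). H(s) = 4×2/(s + 5) + 1 = (s + 13)/(s + 5).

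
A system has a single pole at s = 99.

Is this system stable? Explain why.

Pole at s = 99 is in the right half-plane. Unstable.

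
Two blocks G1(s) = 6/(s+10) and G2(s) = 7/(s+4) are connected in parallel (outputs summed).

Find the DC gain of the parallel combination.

Parallel: G_eq = G1 + G2. DC gain = G1(0) + G2(0) = 6/10 + 7/4 = 0.6 + 1.75 = 2.35.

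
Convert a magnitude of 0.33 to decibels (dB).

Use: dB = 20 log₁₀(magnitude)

dB = 20 log₁₀(0.33) = -9.6 dB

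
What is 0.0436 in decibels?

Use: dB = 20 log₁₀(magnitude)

dB = 20 log₁₀(0.0436) = -27.2 dB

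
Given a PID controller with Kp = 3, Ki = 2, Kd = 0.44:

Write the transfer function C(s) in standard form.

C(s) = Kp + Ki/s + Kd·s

Substituting values: C(s) = 3 + 2/s + 0.44s = (0.44s² + 3s + 2)/s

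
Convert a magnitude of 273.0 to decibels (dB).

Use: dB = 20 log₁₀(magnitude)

dB = 20 log₁₀(273.0) = 48.7 dB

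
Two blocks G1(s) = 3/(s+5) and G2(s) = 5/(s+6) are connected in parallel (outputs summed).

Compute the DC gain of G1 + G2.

Parallel: G_eq = G1 + G2. DC gain = G1(0) + G2(0) = 3/5 + 5/6 = 0.6 + 0.8333 = 1.4333.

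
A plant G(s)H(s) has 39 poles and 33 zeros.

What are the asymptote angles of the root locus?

n - m = 39 - 33 = 6. Angles: θk = (2k + 1)·180°/6 = 30°, 90°, 150°, 210°, 270°, 330°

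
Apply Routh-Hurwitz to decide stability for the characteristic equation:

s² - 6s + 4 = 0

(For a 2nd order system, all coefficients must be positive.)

Coefficients: 1, -6, 4. b=-6 not positive, so system is unstable.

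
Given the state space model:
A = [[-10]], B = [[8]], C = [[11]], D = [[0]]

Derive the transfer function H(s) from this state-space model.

(sI - A)⁻¹ = 1/(s + 10). H(s) = 11 × 8/(s + 10) + 0 = 88/(s + 10).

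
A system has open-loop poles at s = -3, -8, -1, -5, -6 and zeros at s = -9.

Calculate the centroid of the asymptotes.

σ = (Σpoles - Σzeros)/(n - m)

σ = (Σpoles - Σzeros)/(n - m) = (-23 - (-9))/(5 - 1) = -14/4 = -3.5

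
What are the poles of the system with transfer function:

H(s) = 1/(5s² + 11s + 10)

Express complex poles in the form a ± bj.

Discriminant = 11² - 4×5×10 = 121 - 200 = -79 < 0, so the poles are a complex conjugate pair s = (-11 ± j√79)/(2×5). Real part = -11/(2×5) = -11/10 = -1.1; imaginary part = ±√79/(2×5) ≈ 0.8888. Poles: s = -1.1 ± 0.8888j.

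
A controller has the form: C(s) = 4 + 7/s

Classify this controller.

This is a Proportional-Integral (PI) controller.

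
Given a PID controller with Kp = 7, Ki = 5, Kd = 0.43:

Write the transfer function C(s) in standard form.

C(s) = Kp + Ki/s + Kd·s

Substituting values: C(s) = 7 + 5/s + 0.43s = (0.43s² + 7s + 5)/s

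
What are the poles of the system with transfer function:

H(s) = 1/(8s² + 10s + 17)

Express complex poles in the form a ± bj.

Discriminant = 10² - 4×8×17 = 100 - 544 = -444 < 0, so the poles are a complex conjugate pair s = (-10 ± j√444)/(2×8). Real part = -10/(2×8) = -10/16 = -0.625; imaginary part = ±√444/(2×8) ≈ 1.3170. Poles: s = -0.625 ± 1.3170j.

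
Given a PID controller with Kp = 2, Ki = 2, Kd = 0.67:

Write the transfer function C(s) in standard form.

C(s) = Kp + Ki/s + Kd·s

Substituting values: C(s) = 2 + 2/s + 0.67s = (0.67s² + 2s + 2)/s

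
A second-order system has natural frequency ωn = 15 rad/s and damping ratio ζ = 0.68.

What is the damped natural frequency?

ωd = ωn√(1 - ζ²) = 15√(1 - 0.68²) = 11.0 rad/s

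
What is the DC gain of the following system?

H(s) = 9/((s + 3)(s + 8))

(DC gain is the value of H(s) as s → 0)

DC gain = H(0) = 9/(3 × 8) = 9/24 = 0.375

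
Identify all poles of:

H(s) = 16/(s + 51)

Pole is where denominator = 0: s + 51 = 0, so s = -51.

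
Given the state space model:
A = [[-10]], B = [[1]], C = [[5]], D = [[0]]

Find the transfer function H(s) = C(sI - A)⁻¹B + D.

(sI - A)⁻¹ = 1/(s + 10). H(s) = 5 × 1/(s + 10) + 0 = 5/(s + 10).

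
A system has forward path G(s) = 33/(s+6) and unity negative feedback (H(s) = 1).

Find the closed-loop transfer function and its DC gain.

T(s) = G/(1+GH) = [33/(s+6)] / [1 + 33/(s+6)] = 33/(s+6+33) = 33/(s+39). DC gain = 33/39 = 0.8462.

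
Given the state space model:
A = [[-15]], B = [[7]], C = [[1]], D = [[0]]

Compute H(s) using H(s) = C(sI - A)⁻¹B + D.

(sI - A)⁻¹ = 1/(s + 15). H(s) = 1 × 7/(s + 15) + 0 = 7/(s + 15).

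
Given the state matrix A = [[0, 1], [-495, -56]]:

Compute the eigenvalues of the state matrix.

det(A - λI) = λ² - (-56)λ + 495 = (λ - (-11))(λ - (-45)). Eigenvalues: -11, -45.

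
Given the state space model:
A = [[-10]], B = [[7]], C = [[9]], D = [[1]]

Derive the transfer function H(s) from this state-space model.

(sI - A)⁻¹ = 1/(s + 10). H(s) = 9×7/(s + 10) + 1 = (s + 73)/(s + 10).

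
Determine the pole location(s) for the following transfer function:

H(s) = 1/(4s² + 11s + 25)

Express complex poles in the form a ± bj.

Discriminant = 11² - 4×4×25 = 121 - 400 = -279 < 0, so the poles are a complex conjugate pair s = (-11 ± j√279)/(2×4). Real part = -11/(2×4) = -11/8 = -1.375; imaginary part = ±√279/(2×4) ≈ 2.0879. Poles: s = -1.375 ± 2.0879j.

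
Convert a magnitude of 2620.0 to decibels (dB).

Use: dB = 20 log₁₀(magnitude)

dB = 20 log₁₀(2620.0) = 68.4 dB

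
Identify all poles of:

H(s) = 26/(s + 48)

Pole is where denominator = 0: s + 48 = 0, so s = -48.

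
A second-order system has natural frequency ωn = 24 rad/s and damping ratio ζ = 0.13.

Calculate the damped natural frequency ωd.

ωd = ωn√(1 - ζ²) = 24√(1 - 0.13²) = 23.8 rad/s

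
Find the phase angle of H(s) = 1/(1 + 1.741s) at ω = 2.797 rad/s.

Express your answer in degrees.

Phase = -arctan(ωτ) = -arctan(2.797 × 1.741) = -78.4°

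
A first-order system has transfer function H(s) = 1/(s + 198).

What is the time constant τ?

For H(s) = 1/(s + 1/τ), the pole is at -1/τ = -198, so τ = 1/198 = 0.0051 s.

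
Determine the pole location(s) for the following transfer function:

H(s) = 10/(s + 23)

Pole is where denominator = 0: s + 23 = 0, so s = -23.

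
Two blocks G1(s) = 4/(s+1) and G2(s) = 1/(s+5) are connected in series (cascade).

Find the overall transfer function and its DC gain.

Series: multiply transfer functions. G_eq = 4/(s+1) × 1/(s+5) = 4/((s+1)(s+5)). DC gain = 4/(1×5) = 0.8.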